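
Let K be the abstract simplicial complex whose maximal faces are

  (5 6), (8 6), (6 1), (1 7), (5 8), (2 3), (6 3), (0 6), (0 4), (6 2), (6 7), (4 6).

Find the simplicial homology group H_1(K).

H_1 = Z^4.

K has 9 vertices, 12 edges.
rank ∂_1 = 8, rank ∂_2 = 0 ⇒ b_1 = 12 − 8 − 0 = 4. So H_1 = Z^4.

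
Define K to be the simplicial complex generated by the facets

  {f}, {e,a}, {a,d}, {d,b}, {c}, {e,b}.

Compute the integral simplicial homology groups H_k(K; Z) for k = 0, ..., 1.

H_0 ≅ Z^3,  H_1 ≅ Z.

Order the vertices as a < b < c < d < e < f. Listing each simplex with vertices in this order, K has dimension 1 with simplices:

  0-simplices (6): a, b, c, d, e, f
  1-simplices (4): ad, ae, bd, be

Hence C_0 ≅ Z^6, C_1 ≅ Z^4.

The boundary map ∂_1: C_1 → C_0 is given by ∂[p,q] = [q] − [p]. For instance
  ∂be = e − b.
As a 6×4 matrix over Z this has rank 3, with invariant factors (1,1,1).

From H_k ≅ ker(∂_k) / im(∂_{k+1}) we obtain:

  H_0: rank C_0 − rank ∂_1 = 6 − 3 = 3, and the invariant factors of ∂_1 are all 1, so H_0 ≅ Z^3.
  H_1: rank ker ∂_1 − rank ∂_2 = (4 − 3) − 0 = 1, and there is no ∂_2, so H_1 ≅ Z.

As a check, the Euler characteristic is 6 − 4 = 2, which agrees with 3 − 1 = 2.
(K is a triangulation of the disjoint union of a set of 2 points and the circle S^1.)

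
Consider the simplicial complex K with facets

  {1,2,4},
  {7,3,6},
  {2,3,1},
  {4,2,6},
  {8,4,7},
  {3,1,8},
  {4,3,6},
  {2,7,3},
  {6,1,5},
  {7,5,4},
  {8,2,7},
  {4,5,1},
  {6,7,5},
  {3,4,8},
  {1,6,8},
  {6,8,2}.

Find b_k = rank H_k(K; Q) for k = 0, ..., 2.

Fix the vertex order 1 < 2 < 3 < 4 < 5 < 6 < 7 < 8 and write every simplex with vertices in increasing order. Then dim K = 2 and the simplices of K are:

  0-simplices (8): [1], [2], [3], [4], [5], [6], [7], [8]
  1-simplices (24): (24 of them)
  2-simplices (16): [1,2,3], [1,2,4], [1,3,8], [1,4,5], [1,5,6], [1,6,8], [2,3,7], [2,4,6], [2,6,8], [2,7,8], [3,4,6], [3,4,8], [3,6,7], [4,5,7], [4,7,8], [5,6,7]

so the chain groups are C_0 ≅ Z^8, C_1 ≅ Z^24, C_2 ≅ Z^16.

Boundary ∂_1: C_1 → C_0 maps an edge to its endpoints' difference, ∂[p,q] = q − p.
The resulting 8×24 matrix has rank 7, and its Smith normal form has invariant factors (1,1,1,1,1,1,1).

The boundary map ∂_2: C_2 → C_1 sends each 2-simplex [p,q,r] to [q,r] − [p,r] + [p,q]. For instance
  ∂[3,4,8] = [4,8] − [3,8] + [3,4],
  ∂[5,6,7] = [6,7] − [5,7] + [5,6].
As a 24×16 matrix over Z this has rank 15, with invariant factors (1,1,1,1,1,1,1,1,1,1,1,1,1,1,1).

Computing H_k = (kernel of ∂_k) / (image of ∂_{k+1}):

  H_0: rank C_0 − rank ∂_1 = 8 − 7 = 1, and the invariant factors of ∂_1 are all 1, so H_0 ≅ Z.
  H_1: rank ker ∂_1 − rank ∂_2 = (24 − 7) − 15 = 2, and the invariant factors of ∂_2 are all 1, so H_1 ≅ Z^2.
  H_2: rank ker ∂_2 − rank ∂_3 = (16 − 15) − 0 = 1, and there is no ∂_3, so H_2 ≅ Z.

As a check, the Euler characteristic is 8 − 24 + 16 = 0, which agrees with 1 − 2 + 1 = 0.

Hence the Betti numbers are b_0 = 1, b_1 = 2, b_2 = 1.

b_0 = 1, b_1 = 2, b_2 = 1.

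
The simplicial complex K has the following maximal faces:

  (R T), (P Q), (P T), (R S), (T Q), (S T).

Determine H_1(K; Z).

H_1 = Z^2.

Fix the vertex order P < Q < R < S < T and write every simplex with vertices in increasing order. Then dim K = 1 and the simplices of K are:

  0-simplices (5): P, Q, R, S, T
  1-simplices (6): PQ, PT, QT, RS, RT, ST

so the chain groups are C_0 ≅ Z^5, C_1 ≅ Z^6.

The boundary map ∂_1: C_1 → C_0 is given by ∂[p,q] = [q] − [p]. For instance
  ∂PQ = Q − P.
The resulting 5×6 matrix has rank 4, and its Smith normal form has invariant factors (1,1,1,1).

Computing H_k = (kernel of ∂_k) / (image of ∂_{k+1}):

  H_1: rank ker ∂_1 − rank ∂_2 = (6 − 4) − 0 = 2, and there is no ∂_2, so H_1 = Z^2.

(K is a triangulation of a wedge of 2 circles.)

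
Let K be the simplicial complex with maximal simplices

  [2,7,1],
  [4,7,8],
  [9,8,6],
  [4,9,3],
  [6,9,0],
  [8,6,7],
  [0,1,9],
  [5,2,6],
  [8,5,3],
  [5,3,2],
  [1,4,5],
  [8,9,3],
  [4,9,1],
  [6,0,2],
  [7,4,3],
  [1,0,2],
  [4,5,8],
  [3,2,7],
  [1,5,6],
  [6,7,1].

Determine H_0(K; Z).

H_0 ≅ Z.

Order the vertices as 0 < 1 < 2 < 3 < 4 < 5 < 6 < 7 < 8 < 9. Listing each simplex with vertices in this order, K has dimension 2 with simplices:

  0-simplices (10): [0], [1], [2], [3], [4], [5], [6], [7], [8], [9]
  1-simplices (30): (30 of them)
  2-simplices (20): (20 of them)

giving chain groups C_0 ≅ Z^10, C_1 ≅ Z^30, C_2 ≅ Z^20.

The boundary map ∂_1: C_1 → C_0 is given by ∂[p,q] = [q] − [p]. For instance
  ∂[5,6] = [6] − [5].
This gives a 10×30 integer matrix of rank 9; reducing to Smith normal form yields diagonal entries (1,1,1,1,1,1,1,1,1).

∂_2: C_2 → C_1 maps a triangle to the signed sum of its edges. For instance
  ∂[0,1,9] = [1,9] − [0,9] + [0,1],
  ∂[0,1,2] = [1,2] − [0,2] + [0,1].
The resulting 30×20 matrix has rank 20, and its Smith normal form has invariant factors (1,1,1,1,1,1,1,1,1,1,1,1,1,1,1,1,1,1,1,2).

Now H_k = ker ∂_k / im ∂_{k+1}, so:

  H_0: rank C_0 − rank ∂_1 = 10 − 9 = 1, and the invariant factors of ∂_1 are all 1, so H_0 = Z.

(K is a triangulation of the Klein bottle.)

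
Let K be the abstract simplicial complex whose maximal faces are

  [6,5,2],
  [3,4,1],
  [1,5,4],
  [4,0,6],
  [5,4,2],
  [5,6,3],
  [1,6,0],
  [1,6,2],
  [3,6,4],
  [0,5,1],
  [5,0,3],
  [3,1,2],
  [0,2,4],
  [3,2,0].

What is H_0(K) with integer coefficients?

H_0 ≅ Z.

Fix the vertex order 0 < 1 < 2 < 3 < 4 < 5 < 6 and write every simplex with vertices in increasing order. Then dim K = 2 and the simplices of K are:

  0-simplices (7): [0], [1], [2], [3], [4], [5], [6]
  1-simplices (21): [0,1], [0,2], [0,3], [0,4], [0,5], [0,6], [1,2], [1,3], [1,4], [1,5], [1,6], [2,3], [2,4], [2,5], [2,6], [3,4], [3,5], [3,6], [4,5], [4,6], [5,6]
  2-simplices (14): [0,1,5], [0,1,6], [0,2,3], [0,2,4], [0,3,5], [0,4,6], [1,2,3], [1,2,6], [1,3,4], [1,4,5], [2,4,5], [2,5,6], [3,4,6], [3,5,6]

so the chain groups are C_0 ≅ Z^7, C_1 ≅ Z^21, C_2 ≅ Z^14.

Boundary ∂_1: C_1 → C_0 is given by ∂[p,q] = [q] − [p]. For instance
  ∂[2,6] = [6] − [2].
The 7×21 boundary matrix has rank 6 and Smith normal form diag(1,1,1,1,1,1).

The boundary map ∂_2: C_2 → C_1 maps a triangle to the signed sum of its edges. For instance
  ∂[0,1,6] = [1,6] − [0,6] + [0,1],
  ∂[1,2,3] = [2,3] − [1,3] + [1,2].
As a 21×14 matrix over Z this has rank 13, with invariant factors (1,1,1,1,1,1,1,1,1,1,1,1,1).

Computing H_k = (kernel of ∂_k) / (image of ∂_{k+1}):

  H_0: rank C_0 − rank ∂_1 = 7 − 6 = 1, and the invariant factors of ∂_1 are all 1, so H_0 ≅ Z.

(K is a triangulation of the torus T^2.)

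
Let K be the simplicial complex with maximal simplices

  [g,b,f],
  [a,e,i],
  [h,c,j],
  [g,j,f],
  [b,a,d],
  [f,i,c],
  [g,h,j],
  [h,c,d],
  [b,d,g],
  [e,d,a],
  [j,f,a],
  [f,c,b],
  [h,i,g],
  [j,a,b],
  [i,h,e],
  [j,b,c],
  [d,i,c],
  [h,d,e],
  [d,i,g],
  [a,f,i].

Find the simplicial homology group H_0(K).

H_0 = Z.

Fix the vertex order a < b < c < d < e < f < g < h < i < j and write every simplex with vertices in increasing order. Then dim K = 2 and the simplices of K are:

  0-simplices (10): a, b, c, d, e, f, g, h, i, j
  1-simplices (30): ab, ad, ae, af, ai, aj, bc, bd, bf, bg, bj, cd, cf, ch, ci, cj, de, dg, dh, di, eh, ei, fg, fi, fj, gh, gi, gj, hi, hj
  2-simplices (20): abd, abj, ade, aei, afi, afj, bcf, bcj, bdg, bfg, cdh, cdi, cfi, chj, deh, dgi, ehi, fgj, ghi, ghj

giving chain groups C_0 ≅ Z^10, C_1 ≅ Z^30, C_2 ≅ Z^20.

The boundary map ∂_1: C_1 → C_0 is given by ∂[p,q] = [q] − [p]. For instance
  ∂ab = b − a.
The 10×30 boundary matrix has rank 9 and Smith normal form diag(1,1,1,1,1,1,1,1,1).

The boundary map ∂_2: C_2 → C_1 maps a triangle to the signed sum of its edges. For instance
  ∂ade = de − ae + ad,
  ∂cdh = dh − ch + cd.
The 30×20 boundary matrix has rank 20 and Smith normal form diag(1,1,1,1,1,1,1,1,1,1,1,1,1,1,1,1,1,1,1,2).

Reading off H_k = ker ∂_k / im ∂_{k+1}:

  H_0: rank C_0 − rank ∂_1 = 10 − 9 = 1, and the invariant factors of ∂_1 are all 1, so H_0 = Z.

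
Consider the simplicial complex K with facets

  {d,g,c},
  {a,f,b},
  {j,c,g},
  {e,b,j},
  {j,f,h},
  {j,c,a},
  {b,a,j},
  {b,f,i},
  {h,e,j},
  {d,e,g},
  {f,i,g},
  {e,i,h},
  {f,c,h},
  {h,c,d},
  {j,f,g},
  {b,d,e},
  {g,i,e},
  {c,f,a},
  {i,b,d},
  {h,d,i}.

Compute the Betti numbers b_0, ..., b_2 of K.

K has 10 vertices, 30 edges, 20 triangles.
rank ∂_0 = 0, rank ∂_1 = 9 ⇒ b_0 = 10 − 0 − 9 = 1; all invariant factors of ∂_1 are 1 so no torsion. So H_0 = Z.
rank ∂_1 = 9, rank ∂_2 = 20 ⇒ b_1 = 30 − 9 − 20 = 1; ∂_2 has invariant factor(s) [2] giving torsion. So H_1 = Z ⊕ Z/2.
rank ∂_2 = 20, rank ∂_3 = 0 ⇒ b_2 = 20 − 20 − 0 = 0. So H_2 = 0.

b_0 = 1, b_1 = 1, b_2 = 0.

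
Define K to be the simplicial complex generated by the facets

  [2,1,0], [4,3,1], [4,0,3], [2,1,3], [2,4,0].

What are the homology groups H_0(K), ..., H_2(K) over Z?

H_0 ≅ Z,  H_1 ≅ Z,  H_2 = 0.

Order the vertices as 0 < 1 < 2 < 3 < 4. Listing each simplex with vertices in this order, K has dimension 2 with simplices:

  0-simplices (5): [0], [1], [2], [3], [4]
  1-simplices (10): [0,1], [0,2], [0,3], [0,4], [1,2], [1,3], [1,4], [2,3], [2,4], [3,4]
  2-simplices (5): [0,1,2], [0,2,4], [0,3,4], [1,2,3], [1,3,4]

so the chain groups are C_0 ≅ Z^5, C_1 ≅ Z^10, C_2 ≅ Z^5.

∂_1: C_1 → C_0 sends each edge [p,q] (with p < q) to q − p. For instance
  ∂[1,2] = [2] − [1].
The 5×10 boundary matrix has rank 4 and Smith normal form diag(1,1,1,1).

∂_2: C_2 → C_1 acts by ∂[p,q,r] = [q,r] − [p,r] + [p,q]. For instance
  ∂[0,2,4] = [2,4] − [0,4] + [0,2],
  ∂[1,3,4] = [3,4] − [1,4] + [1,3].
The 10×5 boundary matrix has rank 5 and Smith normal form diag(1,1,1,1,1).

Reading off H_k = ker ∂_k / im ∂_{k+1}:

  H_0: rank C_0 − rank ∂_1 = 5 − 4 = 1, and the invariant factors of ∂_1 are all 1, so H_0 = Z.
  H_1: rank ker ∂_1 − rank ∂_2 = (10 − 4) − 5 = 1, and the invariant factors of ∂_2 are all 1, so H_1 = Z.
  H_2: rank ker ∂_2 − rank ∂_3 = (5 − 5) − 0 = 0, and there is no ∂_3, so H_2 = 0.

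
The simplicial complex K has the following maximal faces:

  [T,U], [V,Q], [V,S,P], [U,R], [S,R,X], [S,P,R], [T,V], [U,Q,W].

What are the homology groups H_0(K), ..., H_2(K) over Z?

H_0 ≅ Z,  H_1 ≅ Z^2,  H_2 = 0.

Fix the vertex order P < Q < R < S < T < U < V < W < X and write every simplex with vertices in increasing order. Then dim K = 2 and the simplices of K are:

  0-simplices (9): P, Q, R, S, T, U, V, W, X
  1-simplices (14): PR, PS, PV, QU, QV, QW, RS, RU, RX, SV, SX, TU, TV, UW
  2-simplices (4): PRS, PSV, QUW, RSX

giving chain groups C_0 ≅ Z^9, C_1 ≅ Z^14, C_2 ≅ Z^4.

Boundary ∂_1: C_1 → C_0 maps an edge to its endpoints' difference, ∂[p,q] = q − p.
The resulting 9×14 matrix has rank 8, and its Smith normal form has invariant factors (1,1,1,1,1,1,1,1).

∂_2: C_2 → C_1 maps a triangle to the signed sum of its edges. For instance
  ∂PSV = SV − PV + PS,
  ∂RSX = SX − RX + RS.
The 14×4 boundary matrix has rank 4 and Smith normal form diag(1,1,1,1).

Now H_k = ker ∂_k / im ∂_{k+1}, so:

  H_0: rank C_0 − rank ∂_1 = 9 − 8 = 1, and the invariant factors of ∂_1 are all 1, so H_0 = Z.
  H_1: rank ker ∂_1 − rank ∂_2 = (14 − 8) − 4 = 2, and the invariant factors of ∂_2 are all 1, so H_1 = Z^2.
  H_2: rank ker ∂_2 − rank ∂_3 = (4 − 4) − 0 = 0, and there is no ∂_3, so H_2 = 0.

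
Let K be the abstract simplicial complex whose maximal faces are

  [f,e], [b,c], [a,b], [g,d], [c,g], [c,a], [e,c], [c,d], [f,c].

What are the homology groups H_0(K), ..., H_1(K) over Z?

H_0 = Z,  H_1 = Z^3.

Fix the vertex order a < b < c < d < e < f < g and write every simplex with vertices in increasing order. Then dim K = 1 and the simplices of K are:

  0-simplices (7): a, b, c, d, e, f, g
  1-simplices (9): ab, ac, bc, cd, ce, cf, cg, dg, ef

giving chain groups C_0 ≅ Z^7, C_1 ≅ Z^9.

The boundary map ∂_1: C_1 → C_0 is given by ∂[p,q] = [q] − [p]. For instance
  ∂ce = e − c.
The resulting 7×9 matrix has rank 6, and its Smith normal form has invariant factors (1,1,1,1,1,1).

Now H_k = ker ∂_k / im ∂_{k+1}, so:

  H_0: rank C_0 − rank ∂_1 = 7 − 6 = 1, and the invariant factors of ∂_1 are all 1, so H_0 ≅ Z.
  H_1: rank ker ∂_1 − rank ∂_2 = (9 − 6) − 0 = 3, and there is no ∂_2, so H_1 ≅ Z^3.

As a check, the Euler characteristic is 7 − 9 = -2, which agrees with 1 − 3 = -2.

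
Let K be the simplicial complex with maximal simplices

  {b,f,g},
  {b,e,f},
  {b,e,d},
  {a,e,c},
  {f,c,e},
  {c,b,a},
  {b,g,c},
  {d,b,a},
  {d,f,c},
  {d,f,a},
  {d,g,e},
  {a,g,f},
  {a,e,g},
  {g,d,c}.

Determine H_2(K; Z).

H_2 ≅ Z.

Take the total order a < b < c < d < e < f < g on the vertex set. Then K (dimension 2) consists of the simplices:

  0-simplices (7): a, b, c, d, e, f, g
  1-simplices (21): ab, ac, ad, ae, af, ag, bc, bd, be, bf, bg, cd, ce, cf, cg, de, df, dg, ef, eg, fg
  2-simplices (14): abc, abd, ace, adf, aeg, afg, bcg, bde, bef, bfg, cdf, cdg, cef, deg

Hence C_0 ≅ Z^7, C_1 ≅ Z^21, C_2 ≅ Z^14.

∂_1: C_1 → C_0 is given by ∂[p,q] = [q] − [p].
This gives a 7×21 integer matrix of rank 6; reducing to Smith normal form yields diagonal entries (1,1,1,1,1,1).

The boundary map ∂_2: C_2 → C_1 acts by ∂[p,q,r] = [q,r] − [p,r] + [p,q]. For instance
  ∂bcg = cg − bg + bc,
  ∂abc = bc − ac + ab.
The resulting 21×14 matrix has rank 13, and its Smith normal form has invariant factors (1,1,1,1,1,1,1,1,1,1,1,1,1).

Computing H_k = (kernel of ∂_k) / (image of ∂_{k+1}):

  H_2: rank ker ∂_2 − rank ∂_3 = (14 − 13) − 0 = 1, and there is no ∂_3, so H_2 ≅ Z.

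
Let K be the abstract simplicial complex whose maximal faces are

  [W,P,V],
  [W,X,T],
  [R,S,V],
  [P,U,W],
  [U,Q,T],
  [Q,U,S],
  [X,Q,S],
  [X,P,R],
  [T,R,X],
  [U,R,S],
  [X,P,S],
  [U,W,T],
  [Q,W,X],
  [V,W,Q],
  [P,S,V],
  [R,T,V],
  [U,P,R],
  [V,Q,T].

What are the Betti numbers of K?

b_0 = 1, b_1 = 1, b_2 = 0.

Order the vertices as P < Q < R < S < T < U < V < W < X. Listing each simplex with vertices in this order, K has dimension 2 with simplices:

  0-simplices (9): P, Q, R, S, T, U, V, W, X
  1-simplices (27): PR, PS, PU, PV, PW, PX, QS, QT, QU, QV, QW, QX, RS, RT, RU, RV, RX, SU, SV, SX, TU, TV, TW, TX, UW, VW, WX
  2-simplices (18): PRU, PRX, PSV, PSX, PUW, PVW, QSU, QSX, QTU, QTV, QVW, QWX, RSU, RSV, RTV, RTX, TUW, TWX

Hence C_0 ≅ Z^9, C_1 ≅ Z^27, C_2 ≅ Z^18.

∂_1: C_1 → C_0 is given by ∂[p,q] = [q] − [p]. For instance
  ∂SX = X − S.
The 9×27 boundary matrix has rank 8 and Smith normal form diag(1,1,1,1,1,1,1,1).

Boundary ∂_2: C_2 → C_1 maps a triangle to the signed sum of its edges. For instance
  ∂RSU = SU − RU + RS,
  ∂PVW = VW − PW + PV.
This gives a 27×18 integer matrix of rank 18; reducing to Smith normal form yields diagonal entries (1,1,1,1,1,1,1,1,1,1,1,1,1,1,1,1,1,2).

Now H_k = ker ∂_k / im ∂_{k+1}, so:

  H_0: rank C_0 − rank ∂_1 = 9 − 8 = 1, and the invariant factors of ∂_1 are all 1, so H_0 ≅ Z.
  H_1: rank ker ∂_1 − rank ∂_2 = (27 − 8) − 18 = 1, and ∂_2 has invariant factor 2 > 1, so H_1 ≅ Z ⊕ Z/2.
  H_2: rank ker ∂_2 − rank ∂_3 = (18 − 18) − 0 = 0, and there is no ∂_3, so H_2 ≅ 0.

Hence the Betti numbers are b_0 = 1, b_1 = 1, b_2 = 0.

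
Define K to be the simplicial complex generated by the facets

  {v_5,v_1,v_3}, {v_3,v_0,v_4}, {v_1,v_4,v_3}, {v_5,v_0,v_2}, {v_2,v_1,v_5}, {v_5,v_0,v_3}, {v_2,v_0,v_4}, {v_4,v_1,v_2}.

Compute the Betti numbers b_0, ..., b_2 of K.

Order the vertices as v_0 < v_1 < v_2 < v_3 < v_4 < v_5. Listing each simplex with vertices in this order, K has dimension 2 with simplices:

  0-simplices (6): [v_0], [v_1], [v_2], [v_3], [v_4], [v_5]
  1-simplices (12): [v_0,v_2], [v_0,v_3], [v_0,v_4], [v_0,v_5], [v_1,v_2], [v_1,v_3], [v_1,v_4], [v_1,v_5], [v_2,v_4], [v_2,v_5], [v_3,v_4], [v_3,v_5]
  2-simplices (8): [v_0,v_2,v_4], [v_0,v_2,v_5], [v_0,v_3,v_4], [v_0,v_3,v_5], [v_1,v_2,v_4], [v_1,v_2,v_5], [v_1,v_3,v_4], [v_1,v_3,v_5]

so the chain groups are C_0 ≅ Z^6, C_1 ≅ Z^12, C_2 ≅ Z^8.

∂_1: C_1 → C_0 is given by ∂[p,q] = [q] − [p]. For instance
  ∂[v_1,v_3] = [v_3] − [v_1].
This gives a 6×12 integer matrix of rank 5; reducing to Smith normal form yields diagonal entries (1,1,1,1,1).

Boundary ∂_2: C_2 → C_1 maps a triangle to the signed sum of its edges. For instance
  ∂[v_0,v_3,v_5] = [v_3,v_5] − [v_0,v_5] + [v_0,v_3],
  ∂[v_0,v_2,v_5] = [v_2,v_5] − [v_0,v_5] + [v_0,v_2].
The 12×8 boundary matrix has rank 7 and Smith normal form diag(1,1,1,1,1,1,1).

Computing H_k = (kernel of ∂_k) / (image of ∂_{k+1}):

  H_0: rank C_0 − rank ∂_1 = 6 − 5 = 1, and the invariant factors of ∂_1 are all 1, so H_0 ≅ Z.
  H_1: rank ker ∂_1 − rank ∂_2 = (12 − 5) − 7 = 0, and the invariant factors of ∂_2 are all 1, so H_1 ≅ 0.
  H_2: rank ker ∂_2 − rank ∂_3 = (8 − 7) − 0 = 1, and there is no ∂_3, so H_2 ≅ Z.

(K is a triangulation of the 2-sphere S^2.)

Hence the Betti numbers are b_0 = 1, b_1 = 0, b_2 = 1.

b_0 = 1, b_1 = 0, b_2 = 1.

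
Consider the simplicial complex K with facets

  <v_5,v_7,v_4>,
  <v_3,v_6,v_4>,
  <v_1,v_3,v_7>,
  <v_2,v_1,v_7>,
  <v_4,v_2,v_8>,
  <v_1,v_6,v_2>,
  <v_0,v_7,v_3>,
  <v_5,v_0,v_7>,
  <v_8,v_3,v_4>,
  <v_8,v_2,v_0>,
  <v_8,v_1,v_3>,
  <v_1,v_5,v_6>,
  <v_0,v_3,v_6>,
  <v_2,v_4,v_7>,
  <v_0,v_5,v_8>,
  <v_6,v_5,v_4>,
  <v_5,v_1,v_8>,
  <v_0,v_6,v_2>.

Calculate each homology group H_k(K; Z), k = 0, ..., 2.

Fix the vertex order v_0 < v_1 < v_2 < v_3 < v_4 < v_5 < v_6 < v_7 < v_8 and write every simplex with vertices in increasing order. Then dim K = 2 and the simplices of K are:

  0-simplices (9): [v_0], [v_1], [v_2], [v_3], [v_4], [v_5], [v_6], [v_7], [v_8]
  1-simplices (27): (27 of them)
  2-simplices (18): (18 of them)

giving chain groups C_0 ≅ Z^9, C_1 ≅ Z^27, C_2 ≅ Z^18.

∂_1: C_1 → C_0 maps an edge to its endpoints' difference, ∂[p,q] = q − p. For instance
  ∂[v_0,v_5] = [v_5] − [v_0].
The 9×27 boundary matrix has rank 8 and Smith normal form diag(1,1,1,1,1,1,1,1).

∂_2: C_2 → C_1 acts by ∂[p,q,r] = [q,r] − [p,r] + [p,q]. For instance
  ∂[v_0,v_2,v_6] = [v_2,v_6] − [v_0,v_6] + [v_0,v_2],
  ∂[v_1,v_3,v_7] = [v_3,v_7] − [v_1,v_7] + [v_1,v_3].
This gives a 27×18 integer matrix of rank 17; reducing to Smith normal form yields diagonal entries (1,1,1,1,1,1,1,1,1,1,1,1,1,1,1,1,1).

From H_k ≅ ker(∂_k) / im(∂_{k+1}) we obtain:

  H_0: rank C_0 − rank ∂_1 = 9 − 8 = 1, and the invariant factors of ∂_1 are all 1, so H_0 = Z.
  H_1: rank ker ∂_1 − rank ∂_2 = (27 − 8) − 17 = 2, and the invariant factors of ∂_2 are all 1, so H_1 = Z^2.
  H_2: rank ker ∂_2 − rank ∂_3 = (18 − 17) − 0 = 1, and there is no ∂_3, so H_2 = Z.

H_0 = Z,  H_1 = Z^2,  H_2 = Z.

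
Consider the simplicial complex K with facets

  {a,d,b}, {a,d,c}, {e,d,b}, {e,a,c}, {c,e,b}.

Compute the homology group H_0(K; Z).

H_0 ≅ Z.

Fix the vertex order a < b < c < d < e and write every simplex with vertices in increasing order. Then dim K = 2 and the simplices of K are:

  0-simplices (5): a, b, c, d, e
  1-simplices (10): ab, ac, ad, ae, bc, bd, be, cd, ce, de
  2-simplices (5): abd, acd, ace, bce, bde

giving chain groups C_0 ≅ Z^5, C_1 ≅ Z^10, C_2 ≅ Z^5.

Boundary ∂_1: C_1 → C_0 is given by ∂[p,q] = [q] − [p]. For instance
  ∂bd = d − b.
As a 5×10 matrix over Z this has rank 4, with invariant factors (1,1,1,1).

Boundary ∂_2: C_2 → C_1 acts by ∂[p,q,r] = [q,r] − [p,r] + [p,q]. For instance
  ∂acd = cd − ad + ac,
  ∂bce = ce − be + bc.
The resulting 10×5 matrix has rank 5, and its Smith normal form has invariant factors (1,1,1,1,1).

Now H_k = ker ∂_k / im ∂_{k+1}, so:

  H_0: rank C_0 − rank ∂_1 = 5 − 4 = 1, and the invariant factors of ∂_1 are all 1, so H_0 = Z.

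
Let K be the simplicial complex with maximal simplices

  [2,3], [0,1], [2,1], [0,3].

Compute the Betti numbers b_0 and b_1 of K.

b_0 = 1, b_1 = 1.

Take the total order 0 < 1 < 2 < 3 on the vertex set. Then K (dimension 1) consists of the simplices:

  0-simplices (4): [0], [1], [2], [3]
  1-simplices (4): [0,1], [0,3], [1,2], [2,3]

giving chain groups C_0 ≅ Z^4, C_1 ≅ Z^4.

The boundary map ∂_1: C_1 → C_0 maps an edge to its endpoints' difference, ∂[p,q] = q − p. For instance
  ∂[1,2] = [2] − [1].
The resulting 4×4 matrix has rank 3, and its Smith normal form has invariant factors (1,1,1).

Computing H_k = (kernel of ∂_k) / (image of ∂_{k+1}):

  H_0: rank C_0 − rank ∂_1 = 4 − 3 = 1, and the invariant factors of ∂_1 are all 1, so H_0 ≅ Z.
  H_1: rank ker ∂_1 − rank ∂_2 = (4 − 3) − 0 = 1, and there is no ∂_2, so H_1 ≅ Z.

(K is a triangulation of the circle S^1.)

Hence the Betti numbers are b_0 = 1, b_1 = 1.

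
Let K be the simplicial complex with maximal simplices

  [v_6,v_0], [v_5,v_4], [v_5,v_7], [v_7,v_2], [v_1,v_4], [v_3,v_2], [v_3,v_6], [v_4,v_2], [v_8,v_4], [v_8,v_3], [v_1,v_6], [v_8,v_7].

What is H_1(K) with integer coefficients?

Order the vertices as v_0 < v_1 < v_2 < v_3 < v_4 < v_5 < v_6 < v_7 < v_8. Listing each simplex with vertices in this order, K has dimension 1 with simplices:

  0-simplices (9): [v_0], [v_1], [v_2], [v_3], [v_4], [v_5], [v_6], [v_7], [v_8]
  1-simplices (12): [v_0,v_6], [v_1,v_4], [v_1,v_6], [v_2,v_3], [v_2,v_4], [v_2,v_7], [v_3,v_6], [v_3,v_8], [v_4,v_5], [v_4,v_8], [v_5,v_7], [v_7,v_8]

Hence C_0 ≅ Z^9, C_1 ≅ Z^12.

The boundary map ∂_1: C_1 → C_0 is given by ∂[p,q] = [q] − [p]. For instance
  ∂[v_3,v_8] = [v_8] − [v_3].
As a 9×12 matrix over Z this has rank 8, with invariant factors (1,1,1,1,1,1,1,1).

Computing H_k = (kernel of ∂_k) / (image of ∂_{k+1}):

  H_1: rank ker ∂_1 − rank ∂_2 = (12 − 8) − 0 = 4, and there is no ∂_2, so H_1 = Z^4.

H_1 ≅ Z^4.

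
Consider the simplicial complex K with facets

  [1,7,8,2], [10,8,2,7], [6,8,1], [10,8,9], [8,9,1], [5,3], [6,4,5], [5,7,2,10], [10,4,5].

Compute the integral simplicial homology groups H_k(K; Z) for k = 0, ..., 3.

Fix the vertex order 1 < 2 < 3 < 4 < 5 < 6 < 7 < 8 < 9 < 10 and write every simplex with vertices in increasing order. Then dim K = 3 and the simplices of K are:

  0-simplices (10): [1], [2], [3], [4], [5], [6], [7], [8], [9], [10]
  1-simplices (22): [1,2], [1,6], [1,7], [1,8], [1,9], [2,5], [2,7], [2,8], [2,10], [3,5], [4,5], [4,6], [4,10], [5,6], [5,7], [5,10], [6,8], [7,8], [7,10], [8,9], [8,10], [9,10]
  2-simplices (15): [1,2,7], [1,2,8], [1,6,8], [1,7,8], [1,8,9], [2,5,7], [2,5,10], [2,7,8], [2,7,10], [2,8,10], [4,5,6], [4,5,10], [5,7,10], [7,8,10], [8,9,10]
  3-simplices (3): [1,2,7,8], [2,5,7,10], [2,7,8,10]

Hence C_0 ≅ Z^10, C_1 ≅ Z^22, C_2 ≅ Z^15, C_3 ≅ Z^3.

Boundary ∂_1: C_1 → C_0 is given by ∂[p,q] = [q] − [p]. For instance
  ∂[2,10] = [10] − [2].
The 10×22 boundary matrix has rank 9 and Smith normal form diag(1,1,1,1,1,1,1,1,1).

∂_2: C_2 → C_1 sends each 2-simplex [p,q,r] to [q,r] − [p,r] + [p,q]. For instance
  ∂[1,2,7] = [2,7] − [1,7] + [1,2],
  ∂[1,6,8] = [6,8] − [1,8] + [1,6].
The resulting 22×15 matrix has rank 12, and its Smith normal form has invariant factors (1,1,1,1,1,1,1,1,1,1,1,1).

The boundary map ∂_3: C_3 → C_2 sends each 3-simplex σ to the alternating sum Σ_i (−1)^i (σ with its i-th vertex removed). For instance
  ∂[1,2,7,8] = [2,7,8] − [1,7,8] + [1,2,8] − [1,2,7],
  ∂[2,7,8,10] = [7,8,10] − [2,8,10] + [2,7,10] − [2,7,8].
This gives a 15×3 integer matrix of rank 3; reducing to Smith normal form yields diagonal entries (1,1,1).

Now H_k = ker ∂_k / im ∂_{k+1}, so:

  H_0: rank C_0 − rank ∂_1 = 10 − 9 = 1, and the invariant factors of ∂_1 are all 1, so H_0 = Z.
  H_1: rank ker ∂_1 − rank ∂_2 = (22 − 9) − 12 = 1, and the invariant factors of ∂_2 are all 1, so H_1 = Z.
  H_2: rank ker ∂_2 − rank ∂_3 = (15 − 12) − 3 = 0, and the invariant factors of ∂_3 are all 1, so H_2 = 0.
  H_3: rank ker ∂_3 − rank ∂_4 = (3 − 3) − 0 = 0, and there is no ∂_4, so H_3 = 0.

H_0 = Z,  H_1 = Z,  H_2 = 0,  H_3 = 0.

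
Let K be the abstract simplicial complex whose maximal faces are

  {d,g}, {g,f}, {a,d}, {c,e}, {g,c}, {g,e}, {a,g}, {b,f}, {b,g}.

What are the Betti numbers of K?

Take the total order a < b < c < d < e < f < g on the vertex set. Then K (dimension 1) consists of the simplices:

  0-simplices (7): a, b, c, d, e, f, g
  1-simplices (9): ad, ag, bf, bg, ce, cg, dg, eg, fg

so the chain groups are C_0 ≅ Z^7, C_1 ≅ Z^9.

∂_1: C_1 → C_0 sends each edge [p,q] (with p < q) to q − p.
The resulting 7×9 matrix has rank 6, and its Smith normal form has invariant factors (1,1,1,1,1,1).

Now H_k = ker ∂_k / im ∂_{k+1}, so:

  H_0: rank C_0 − rank ∂_1 = 7 − 6 = 1, and the invariant factors of ∂_1 are all 1, so H_0 = Z.
  H_1: rank ker ∂_1 − rank ∂_2 = (9 − 6) − 0 = 3, and there is no ∂_2, so H_1 = Z^3.

Hence the Betti numbers are b_0 = 1, b_1 = 3.

b_0 = 1, b_1 = 3.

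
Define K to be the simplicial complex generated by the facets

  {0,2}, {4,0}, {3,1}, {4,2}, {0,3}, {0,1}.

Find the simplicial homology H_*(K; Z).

We work with the vertex ordering 0 < 1 < 2 < 3 < 4. The simplices of K, each written with vertices in increasing order, are:

  0-simplices (5): [0], [1], [2], [3], [4]
  1-simplices (6): [0,1], [0,2], [0,3], [0,4], [1,3], [2,4]

giving chain groups C_0 ≅ Z^5, C_1 ≅ Z^6.

Boundary ∂_1: C_1 → C_0 is given by ∂[p,q] = [q] − [p]. For instance
  ∂[0,4] = [4] − [0].
The 5×6 boundary matrix has rank 4 and Smith normal form diag(1,1,1,1).

From H_k ≅ ker(∂_k) / im(∂_{k+1}) we obtain:

  H_0: rank C_0 − rank ∂_1 = 5 − 4 = 1, and the invariant factors of ∂_1 are all 1, so H_0 ≅ Z.
  H_1: rank ker ∂_1 − rank ∂_2 = (6 − 4) − 0 = 2, and there is no ∂_2, so H_1 ≅ Z^2.

H_0 ≅ Z,  H_1 ≅ Z^2.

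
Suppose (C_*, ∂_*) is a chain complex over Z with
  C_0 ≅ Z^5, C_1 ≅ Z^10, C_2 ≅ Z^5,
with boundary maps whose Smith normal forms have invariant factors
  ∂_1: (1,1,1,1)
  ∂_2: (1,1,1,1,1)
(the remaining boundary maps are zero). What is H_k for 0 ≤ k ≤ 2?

H_0: b_0 = 5 − 0 − 4 = 1; torsion from ∂_1 factors > 1: none. So H_0 = Z.
H_1: b_1 = 10 − 4 − 5 = 1; torsion from ∂_2 factors > 1: none. So H_1 = Z.
H_2: b_2 = 5 − 5 − 0 = 0; torsion from ∂_3 factors > 1: none. So H_2 = 0.

H_0 = Z,  H_1 = Z,  H_2 = 0.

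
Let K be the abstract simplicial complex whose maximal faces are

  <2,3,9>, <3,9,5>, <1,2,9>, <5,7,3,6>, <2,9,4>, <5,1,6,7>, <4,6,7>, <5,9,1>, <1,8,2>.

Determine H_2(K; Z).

H_2 = 0.

Fix the vertex order 1 < 2 < 3 < 4 < 5 < 6 < 7 < 8 < 9 and write every simplex with vertices in increasing order. Then dim K = 3 and the simplices of K are:

  0-simplices (9): [1], [2], [3], [4], [5], [6], [7], [8], [9]
  1-simplices (21): [1,2], [1,5], [1,6], [1,7], [1,8], [1,9], [2,3], [2,4], [2,8], [2,9], [3,5], [3,6], [3,7], [3,9], [4,6], [4,7], [4,9], [5,6], [5,7], [5,9], [6,7]
  2-simplices (14): [1,2,8], [1,2,9], [1,5,6], [1,5,7], [1,5,9], [1,6,7], [2,3,9], [2,4,9], [3,5,6], [3,5,7], [3,5,9], [3,6,7], [4,6,7], [5,6,7]
  3-simplices (2): [1,5,6,7], [3,5,6,7]

so the chain groups are C_0 ≅ Z^9, C_1 ≅ Z^21, C_2 ≅ Z^14, C_3 ≅ Z^2.

Boundary ∂_1: C_1 → C_0 maps an edge to its endpoints' difference, ∂[p,q] = q − p. For instance
  ∂[5,9] = [9] − [5].
This gives a 9×21 integer matrix of rank 8; reducing to Smith normal form yields diagonal entries (1,1,1,1,1,1,1,1).

Boundary ∂_2: C_2 → C_1 maps a triangle to the signed sum of its edges. For instance
  ∂[2,3,9] = [3,9] − [2,9] + [2,3],
  ∂[3,5,6] = [5,6] − [3,6] + [3,5].
The resulting 21×14 matrix has rank 12, and its Smith normal form has invariant factors (1,1,1,1,1,1,1,1,1,1,1,1).

The boundary map ∂_3: C_3 → C_2 sends each 3-simplex σ to the alternating sum Σ_i (−1)^i (σ with its i-th vertex removed). For instance
  ∂[3,5,6,7] = [5,6,7] − [3,6,7] + [3,5,7] − [3,5,6],
  ∂[1,5,6,7] = [5,6,7] − [1,6,7] + [1,5,7] − [1,5,6].
The resulting 14×2 matrix has rank 2, and its Smith normal form has invariant factors (1,1).

Reading off H_k = ker ∂_k / im ∂_{k+1}:

  H_2: rank ker ∂_2 − rank ∂_3 = (14 − 12) − 2 = 0, and the invariant factors of ∂_3 are all 1, so H_2 = 0.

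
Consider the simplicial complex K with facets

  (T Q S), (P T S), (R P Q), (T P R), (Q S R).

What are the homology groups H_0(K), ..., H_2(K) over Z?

Fix the vertex order P < Q < R < S < T and write every simplex with vertices in increasing order. Then dim K = 2 and the simplices of K are:

  0-simplices (5): P, Q, R, S, T
  1-simplices (10): PQ, PR, PS, PT, QR, QS, QT, RS, RT, ST
  2-simplices (5): PQR, PRT, PST, QRS, QST

Hence C_0 ≅ Z^5, C_1 ≅ Z^10, C_2 ≅ Z^5.

Boundary ∂_1: C_1 → C_0 is given by ∂[p,q] = [q] − [p]. For instance
  ∂PS = S − P.
The resulting 5×10 matrix has rank 4, and its Smith normal form has invariant factors (1,1,1,1).

∂_2: C_2 → C_1 sends each 2-simplex [p,q,r] to [q,r] − [p,r] + [p,q]. For instance
  ∂PRT = RT − PT + PR,
  ∂PQR = QR − PR + PQ.
This gives a 10×5 integer matrix of rank 5; reducing to Smith normal form yields diagonal entries (1,1,1,1,1).

Reading off H_k = ker ∂_k / im ∂_{k+1}:

  H_0: rank C_0 − rank ∂_1 = 5 − 4 = 1, and the invariant factors of ∂_1 are all 1, so H_0 ≅ Z.
  H_1: rank ker ∂_1 − rank ∂_2 = (10 − 4) − 5 = 1, and the invariant factors of ∂_2 are all 1, so H_1 ≅ Z.
  H_2: rank ker ∂_2 − rank ∂_3 = (5 − 5) − 0 = 0, and there is no ∂_3, so H_2 ≅ 0.

(K is a triangulation of the Möbius band.)

H_0 = Z,  H_1 = Z,  H_2 = 0.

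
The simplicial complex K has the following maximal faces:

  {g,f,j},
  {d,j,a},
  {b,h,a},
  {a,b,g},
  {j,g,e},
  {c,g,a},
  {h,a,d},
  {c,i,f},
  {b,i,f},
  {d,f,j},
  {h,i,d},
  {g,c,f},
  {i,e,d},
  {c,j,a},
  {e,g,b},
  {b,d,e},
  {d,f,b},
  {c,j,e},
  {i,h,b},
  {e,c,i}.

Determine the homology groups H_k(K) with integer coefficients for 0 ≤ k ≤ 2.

H_0 ≅ Z,  H_1 ≅ Z ⊕ Z/2Z,  H_2 = 0.

Take the total order a < b < c < d < e < f < g < h < i < j on the vertex set. Then K (dimension 2) consists of the simplices:

  0-simplices (10): a, b, c, d, e, f, g, h, i, j
  1-simplices (30): ab, ac, ad, ag, ah, aj, bd, be, bf, bg, bh, bi, ce, cf, cg, ci, cj, de, df, dh, di, dj, eg, ei, ej, fg, fi, fj, gj, hi
  2-simplices (20): abg, abh, acg, acj, adh, adj, bde, bdf, beg, bfi, bhi, cei, cej, cfg, cfi, dei, dfj, dhi, egj, fgj

so the chain groups are C_0 ≅ Z^10, C_1 ≅ Z^30, C_2 ≅ Z^20.

The boundary map ∂_1: C_1 → C_0 sends each edge [p,q] (with p < q) to q − p. For instance
  ∂ab = b − a.
The 10×30 boundary matrix has rank 9 and Smith normal form diag(1,1,1,1,1,1,1,1,1).

∂_2: C_2 → C_1 maps a triangle to the signed sum of its edges. For instance
  ∂cfg = fg − cg + cf,
  ∂abg = bg − ag + ab.
The 30×20 boundary matrix has rank 20 and Smith normal form diag(1,1,1,1,1,1,1,1,1,1,1,1,1,1,1,1,1,1,1,2).

Reading off H_k = ker ∂_k / im ∂_{k+1}:

  H_0: rank C_0 − rank ∂_1 = 10 − 9 = 1, and the invariant factors of ∂_1 are all 1, so H_0 = Z.
  H_1: rank ker ∂_1 − rank ∂_2 = (30 − 9) − 20 = 1, and ∂_2 has invariant factor 2 > 1, so H_1 = Z ⊕ Z/2Z.
  H_2: rank ker ∂_2 − rank ∂_3 = (20 − 20) − 0 = 0, and there is no ∂_3, so H_2 = 0.

(K is a triangulation of the Klein bottle.)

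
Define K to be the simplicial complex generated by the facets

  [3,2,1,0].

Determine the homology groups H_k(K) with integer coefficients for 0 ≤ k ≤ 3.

K has 4 vertices, 6 edges, 4 triangles, 1 3-simplex.
rank ∂_0 = 0, rank ∂_1 = 3 ⇒ b_0 = 4 − 0 − 3 = 1; all invariant factors of ∂_1 are 1 so no torsion. So H_0 ≅ Z.
rank ∂_1 = 3, rank ∂_2 = 3 ⇒ b_1 = 6 − 3 − 3 = 0; all invariant factors of ∂_2 are 1 so no torsion. So H_1 ≅ 0.
rank ∂_2 = 3, rank ∂_3 = 1 ⇒ b_2 = 4 − 3 − 1 = 0; all invariant factors of ∂_3 are 1 so no torsion. So H_2 ≅ 0.
rank ∂_3 = 1, rank ∂_4 = 0 ⇒ b_3 = 1 − 1 − 0 = 0. So H_3 ≅ 0.

H_0 = Z,  H_1 = 0,  H_2 = 0,  H_3 = 0.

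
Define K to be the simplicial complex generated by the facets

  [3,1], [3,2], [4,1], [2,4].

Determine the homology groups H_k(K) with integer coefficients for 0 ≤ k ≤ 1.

H_0 ≅ Z,  H_1 ≅ Z.

Fix the vertex order 1 < 2 < 3 < 4 and write every simplex with vertices in increasing order. Then dim K = 1 and the simplices of K are:

  0-simplices (4): [1], [2], [3], [4]
  1-simplices (4): [1,3], [1,4], [2,3], [2,4]

giving chain groups C_0 ≅ Z^4, C_1 ≅ Z^4.

The boundary map ∂_1: C_1 → C_0 sends each edge [p,q] (with p < q) to q − p. For instance
  ∂[1,4] = [4] − [1].
This gives a 4×4 integer matrix of rank 3; reducing to Smith normal form yields diagonal entries (1,1,1).

Reading off H_k = ker ∂_k / im ∂_{k+1}:

  H_0: rank C_0 − rank ∂_1 = 4 − 3 = 1, and the invariant factors of ∂_1 are all 1, so H_0 = Z.
  H_1: rank ker ∂_1 − rank ∂_2 = (4 − 3) − 0 = 1, and there is no ∂_2, so H_1 = Z.

(K is a triangulation of the circle S^1.)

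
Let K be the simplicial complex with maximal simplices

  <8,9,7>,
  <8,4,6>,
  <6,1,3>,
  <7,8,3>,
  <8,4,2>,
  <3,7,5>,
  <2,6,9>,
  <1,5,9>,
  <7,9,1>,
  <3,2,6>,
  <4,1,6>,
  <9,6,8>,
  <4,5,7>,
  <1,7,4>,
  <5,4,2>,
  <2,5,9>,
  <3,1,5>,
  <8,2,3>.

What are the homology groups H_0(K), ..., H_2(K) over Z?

H_0 = Z,  H_1 = Z ⊕ Z/2Z,  H_2 = 0.

We work with the vertex ordering 1 < 2 < 3 < 4 < 5 < 6 < 7 < 8 < 9. The simplices of K, each written with vertices in increasing order, are:

  0-simplices (9): [1], [2], [3], [4], [5], [6], [7], [8], [9]
  1-simplices (27): (27 of them)
  2-simplices (18): [1,3,5], [1,3,6], [1,4,6], [1,4,7], [1,5,9], [1,7,9], [2,3,6], [2,3,8], [2,4,5], [2,4,8], [2,5,9], [2,6,9], [3,5,7], [3,7,8], [4,5,7], [4,6,8], [6,8,9], [7,8,9]

so the chain groups are C_0 ≅ Z^9, C_1 ≅ Z^27, C_2 ≅ Z^18.

The boundary map ∂_1: C_1 → C_0 is given by ∂[p,q] = [q] − [p].
The 9×27 boundary matrix has rank 8 and Smith normal form diag(1,1,1,1,1,1,1,1).

The boundary map ∂_2: C_2 → C_1 sends each 2-simplex [p,q,r] to [q,r] − [p,r] + [p,q]. For instance
  ∂[1,3,6] = [3,6] − [1,6] + [1,3],
  ∂[7,8,9] = [8,9] − [7,9] + [7,8].
This gives a 27×18 integer matrix of rank 18; reducing to Smith normal form yields diagonal entries (1,1,1,1,1,1,1,1,1,1,1,1,1,1,1,1,1,2).

Computing H_k = (kernel of ∂_k) / (image of ∂_{k+1}):

  H_0: rank C_0 − rank ∂_1 = 9 − 8 = 1, and the invariant factors of ∂_1 are all 1, so H_0 ≅ Z.
  H_1: rank ker ∂_1 − rank ∂_2 = (27 − 8) − 18 = 1, and ∂_2 has invariant factor 2 > 1, so H_1 ≅ Z ⊕ Z/2Z.
  H_2: rank ker ∂_2 − rank ∂_3 = (18 − 18) − 0 = 0, and there is no ∂_3, so H_2 ≅ 0.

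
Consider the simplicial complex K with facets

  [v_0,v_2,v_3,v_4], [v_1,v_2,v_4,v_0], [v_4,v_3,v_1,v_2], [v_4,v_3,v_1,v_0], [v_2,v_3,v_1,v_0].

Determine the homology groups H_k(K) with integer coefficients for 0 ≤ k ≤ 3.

We work with the vertex ordering v_0 < v_1 < v_2 < v_3 < v_4. The simplices of K, each written with vertices in increasing order, are:

  0-simplices (5): [v_0], [v_1], [v_2], [v_3], [v_4]
  1-simplices (10): [v_0,v_1], [v_0,v_2], [v_0,v_3], [v_0,v_4], [v_1,v_2], [v_1,v_3], [v_1,v_4], [v_2,v_3], [v_2,v_4], [v_3,v_4]
  2-simplices (10): [v_0,v_1,v_2], [v_0,v_1,v_3], [v_0,v_1,v_4], [v_0,v_2,v_3], [v_0,v_2,v_4], [v_0,v_3,v_4], [v_1,v_2,v_3], [v_1,v_2,v_4], [v_1,v_3,v_4], [v_2,v_3,v_4]
  3-simplices (5): [v_0,v_1,v_2,v_3], [v_0,v_1,v_2,v_4], [v_0,v_1,v_3,v_4], [v_0,v_2,v_3,v_4], [v_1,v_2,v_3,v_4]

Hence C_0 ≅ Z^5, C_1 ≅ Z^10, C_2 ≅ Z^10, C_3 ≅ Z^5.

The boundary map ∂_1: C_1 → C_0 is given by ∂[p,q] = [q] − [p]. For instance
  ∂[v_0,v_2] = [v_2] − [v_0].
The 5×10 boundary matrix has rank 4 and Smith normal form diag(1,1,1,1).

∂_2: C_2 → C_1 acts by ∂[p,q,r] = [q,r] − [p,r] + [p,q]. For instance
  ∂[v_0,v_2,v_4] = [v_2,v_4] − [v_0,v_4] + [v_0,v_2],
  ∂[v_1,v_3,v_4] = [v_3,v_4] − [v_1,v_4] + [v_1,v_3].
The 10×10 boundary matrix has rank 6 and Smith normal form diag(1,1,1,1,1,1).

The boundary map ∂_3: C_3 → C_2 sends each 3-simplex σ to the alternating sum Σ_i (−1)^i (σ with its i-th vertex removed). For instance
  ∂[v_0,v_1,v_3,v_4] = [v_1,v_3,v_4] − [v_0,v_3,v_4] + [v_0,v_1,v_4] − [v_0,v_1,v_3],
  ∂[v_0,v_1,v_2,v_4] = [v_1,v_2,v_4] − [v_0,v_2,v_4] + [v_0,v_1,v_4] − [v_0,v_1,v_2].
As a 10×5 matrix over Z this has rank 4, with invariant factors (1,1,1,1).

From H_k ≅ ker(∂_k) / im(∂_{k+1}) we obtain:

  H_0: rank C_0 − rank ∂_1 = 5 − 4 = 1, and the invariant factors of ∂_1 are all 1, so H_0 = Z.
  H_1: rank ker ∂_1 − rank ∂_2 = (10 − 4) − 6 = 0, and the invariant factors of ∂_2 are all 1, so H_1 = 0.
  H_2: rank ker ∂_2 − rank ∂_3 = (10 − 6) − 4 = 0, and the invariant factors of ∂_3 are all 1, so H_2 = 0.
  H_3: rank ker ∂_3 − rank ∂_4 = (5 − 4) − 0 = 1, and there is no ∂_4, so H_3 = Z.

H_0 ≅ Z,  H_1 = 0,  H_2 = 0,  H_3 ≅ Z.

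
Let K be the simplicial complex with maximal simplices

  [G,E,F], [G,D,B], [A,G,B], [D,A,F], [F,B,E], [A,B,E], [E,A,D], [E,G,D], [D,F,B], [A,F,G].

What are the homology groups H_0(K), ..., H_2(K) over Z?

Order the vertices as A < B < D < E < F < G. Listing each simplex with vertices in this order, K has dimension 2 with simplices:

  0-simplices (6): A, B, D, E, F, G
  1-simplices (15): AB, AD, AE, AF, AG, BD, BE, BF, BG, DE, DF, DG, EF, EG, FG
  2-simplices (10): ABE, ABG, ADE, ADF, AFG, BDF, BDG, BEF, DEG, EFG

giving chain groups C_0 ≅ Z^6, C_1 ≅ Z^15, C_2 ≅ Z^10.

∂_1: C_1 → C_0 is given by ∂[p,q] = [q] − [p]. For instance
  ∂AF = F − A.
The resulting 6×15 matrix has rank 5, and its Smith normal form has invariant factors (1,1,1,1,1).

Boundary ∂_2: C_2 → C_1 acts by ∂[p,q,r] = [q,r] − [p,r] + [p,q]. For instance
  ∂ADF = DF − AF + AD,
  ∂BEF = EF − BF + BE.
The resulting 15×10 matrix has rank 10, and its Smith normal form has invariant factors (1,1,1,1,1,1,1,1,1,2).

Reading off H_k = ker ∂_k / im ∂_{k+1}:

  H_0: rank C_0 − rank ∂_1 = 6 − 5 = 1, and the invariant factors of ∂_1 are all 1, so H_0 = Z.
  H_1: rank ker ∂_1 − rank ∂_2 = (15 − 5) − 10 = 0, and ∂_2 has invariant factor 2 > 1, so H_1 = Z/2Z.
  H_2: rank ker ∂_2 − rank ∂_3 = (10 − 10) − 0 = 0, and there is no ∂_3, so H_2 = 0.

H_0 = Z,  H_1 = Z/2Z,  H_2 = 0.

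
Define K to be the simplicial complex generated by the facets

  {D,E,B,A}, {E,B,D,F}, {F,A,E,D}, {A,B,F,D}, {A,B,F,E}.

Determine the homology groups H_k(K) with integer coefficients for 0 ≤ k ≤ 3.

H_0 = Z,  H_1 = 0,  H_2 = 0,  H_3 = Z.

Take the total order A < B < D < E < F on the vertex set. Then K (dimension 3) consists of the simplices:

  0-simplices (5): A, B, D, E, F
  1-simplices (10): AB, AD, AE, AF, BD, BE, BF, DE, DF, EF
  2-simplices (10): ABD, ABE, ABF, ADE, ADF, AEF, BDE, BDF, BEF, DEF
  3-simplices (5): ABDE, ABDF, ABEF, ADEF, BDEF

so the chain groups are C_0 ≅ Z^5, C_1 ≅ Z^10, C_2 ≅ Z^10, C_3 ≅ Z^5.

∂_1: C_1 → C_0 sends each edge [p,q] (with p < q) to q − p. For instance
  ∂BF = F − B.
As a 5×10 matrix over Z this has rank 4, with invariant factors (1,1,1,1).

∂_2: C_2 → C_1 sends each 2-simplex [p,q,r] to [q,r] − [p,r] + [p,q]. For instance
  ∂ABD = BD − AD + AB,
  ∂ABF = BF − AF + AB.
As a 10×10 matrix over Z this has rank 6, with invariant factors (1,1,1,1,1,1).

The boundary map ∂_3: C_3 → C_2 sends each 3-simplex σ to the alternating sum Σ_i (−1)^i (σ with its i-th vertex removed). For instance
  ∂ABEF = BEF − AEF + ABF − ABE,
  ∂ADEF = DEF − AEF + ADF − ADE.
As a 10×5 matrix over Z this has rank 4, with invariant factors (1,1,1,1).

Now H_k = ker ∂_k / im ∂_{k+1}, so:

  H_0: rank C_0 − rank ∂_1 = 5 − 4 = 1, and the invariant factors of ∂_1 are all 1, so H_0 = Z.
  H_1: rank ker ∂_1 − rank ∂_2 = (10 − 4) − 6 = 0, and the invariant factors of ∂_2 are all 1, so H_1 = 0.
  H_2: rank ker ∂_2 − rank ∂_3 = (10 − 6) − 4 = 0, and the invariant factors of ∂_3 are all 1, so H_2 = 0.
  H_3: rank ker ∂_3 − rank ∂_4 = (5 − 4) − 0 = 1, and there is no ∂_4, so H_3 = Z.

As a check, the Euler characteristic is 5 − 10 + 10 − 5 = 0, which agrees with 1 − 0 + 0 − 1 = 0.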